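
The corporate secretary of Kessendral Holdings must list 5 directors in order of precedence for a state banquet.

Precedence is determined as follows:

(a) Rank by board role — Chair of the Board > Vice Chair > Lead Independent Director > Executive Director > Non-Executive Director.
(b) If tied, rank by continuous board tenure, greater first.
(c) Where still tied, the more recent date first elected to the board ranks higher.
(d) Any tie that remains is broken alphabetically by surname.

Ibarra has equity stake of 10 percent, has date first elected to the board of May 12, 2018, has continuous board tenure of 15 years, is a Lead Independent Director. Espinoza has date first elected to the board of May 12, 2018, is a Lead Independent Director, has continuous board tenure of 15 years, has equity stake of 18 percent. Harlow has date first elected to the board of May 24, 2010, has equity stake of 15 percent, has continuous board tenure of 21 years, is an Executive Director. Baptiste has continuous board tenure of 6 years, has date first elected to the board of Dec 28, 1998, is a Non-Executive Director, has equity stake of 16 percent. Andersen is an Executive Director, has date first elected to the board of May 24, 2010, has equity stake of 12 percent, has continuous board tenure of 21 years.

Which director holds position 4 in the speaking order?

By board role: Espinoza and Ibarra (Lead Independent Director); then Andersen and Harlow (Executive Director); then Baptiste (Non-Executive Director).
Espinoza and Ibarra both have continuous board tenure 15 years, so the next rule applies.
Espinoza and Ibarra both have date first elected to the board May 12, 2018, so the next rule applies.
Among Espinoza and Ibarra, alphabetically by surname: Espinoza before Ibarra.
Andersen and Harlow both have continuous board tenure 21 years, so the next rule applies.
Andersen and Harlow both have date first elected to the board May 24, 2010, so the next rule applies.
Among Andersen and Harlow, alphabetically by surname: Andersen before Harlow.
Order: Espinoza, Ibarra, Andersen, Harlow, Baptiste.

Harlow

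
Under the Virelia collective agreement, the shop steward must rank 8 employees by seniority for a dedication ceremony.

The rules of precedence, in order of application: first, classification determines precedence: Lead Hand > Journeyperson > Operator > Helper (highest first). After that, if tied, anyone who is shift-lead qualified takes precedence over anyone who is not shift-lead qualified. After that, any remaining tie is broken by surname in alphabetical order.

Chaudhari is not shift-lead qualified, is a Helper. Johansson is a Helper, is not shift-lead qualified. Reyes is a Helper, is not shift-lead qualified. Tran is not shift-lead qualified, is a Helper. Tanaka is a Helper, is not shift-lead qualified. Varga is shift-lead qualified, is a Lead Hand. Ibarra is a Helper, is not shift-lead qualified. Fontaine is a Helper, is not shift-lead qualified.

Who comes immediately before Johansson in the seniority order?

Ibarra

By classification: Varga (Lead Hand); then Chaudhari, Fontaine, Ibarra, Johansson, Reyes, Tanaka and Tran (Helper).
Chaudhari, Fontaine, Ibarra, Johansson, Reyes, Tanaka and Tran are each not shift-lead qualified, so the next rule applies.
Among Chaudhari, Fontaine, Ibarra, Johansson, Reyes, Tanaka and Tran, alphabetically by surname: Chaudhari before Fontaine before Ibarra before Johansson before Reyes before Tanaka before Tran.
Order: Varga, Chaudhari, Fontaine, Ibarra, Johansson, Reyes, Tanaka, Tran.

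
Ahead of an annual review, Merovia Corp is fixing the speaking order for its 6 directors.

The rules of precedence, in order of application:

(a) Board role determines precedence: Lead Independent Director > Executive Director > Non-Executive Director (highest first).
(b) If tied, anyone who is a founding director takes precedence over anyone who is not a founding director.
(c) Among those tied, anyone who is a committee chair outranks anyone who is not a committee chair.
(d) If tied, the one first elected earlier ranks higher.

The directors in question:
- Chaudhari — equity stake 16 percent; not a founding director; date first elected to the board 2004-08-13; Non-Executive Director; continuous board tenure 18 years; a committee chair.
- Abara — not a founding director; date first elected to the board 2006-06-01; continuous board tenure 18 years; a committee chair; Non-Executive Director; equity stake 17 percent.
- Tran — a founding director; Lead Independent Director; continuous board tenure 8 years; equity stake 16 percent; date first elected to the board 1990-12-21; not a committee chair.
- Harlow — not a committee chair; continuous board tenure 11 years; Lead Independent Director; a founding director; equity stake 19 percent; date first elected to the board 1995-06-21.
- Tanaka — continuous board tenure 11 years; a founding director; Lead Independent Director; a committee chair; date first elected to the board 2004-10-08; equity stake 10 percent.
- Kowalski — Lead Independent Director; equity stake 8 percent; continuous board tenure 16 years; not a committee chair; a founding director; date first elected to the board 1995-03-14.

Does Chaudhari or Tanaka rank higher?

Tanaka

By board role: Tanaka, Tran, Kowalski and Harlow (Lead Independent Director); then Chaudhari and Abara (Non-Executive Director).
Tanaka, Tran, Kowalski and Harlow are each a founding director, so the next rule applies.
Among Tanaka, Tran, Kowalski and Harlow, a committee chair before not a committee chair: Tanaka (a committee chair) before Tran, Kowalski and Harlow (not a committee chair).
Among Tran, Kowalski and Harlow, by date first elected to the board (earlier first): Tran (1990-12-21) before Kowalski (1995-03-14) before Harlow (1995-06-21).
Chaudhari and Abara are each not a founding director, so the next rule applies.
Chaudhari and Abara are each a committee chair, so the next rule applies.
Among Chaudhari and Abara, by date first elected to the board (earlier first): Chaudhari (2004-08-13) before Abara (2006-06-01).
So Tanaka takes precedence.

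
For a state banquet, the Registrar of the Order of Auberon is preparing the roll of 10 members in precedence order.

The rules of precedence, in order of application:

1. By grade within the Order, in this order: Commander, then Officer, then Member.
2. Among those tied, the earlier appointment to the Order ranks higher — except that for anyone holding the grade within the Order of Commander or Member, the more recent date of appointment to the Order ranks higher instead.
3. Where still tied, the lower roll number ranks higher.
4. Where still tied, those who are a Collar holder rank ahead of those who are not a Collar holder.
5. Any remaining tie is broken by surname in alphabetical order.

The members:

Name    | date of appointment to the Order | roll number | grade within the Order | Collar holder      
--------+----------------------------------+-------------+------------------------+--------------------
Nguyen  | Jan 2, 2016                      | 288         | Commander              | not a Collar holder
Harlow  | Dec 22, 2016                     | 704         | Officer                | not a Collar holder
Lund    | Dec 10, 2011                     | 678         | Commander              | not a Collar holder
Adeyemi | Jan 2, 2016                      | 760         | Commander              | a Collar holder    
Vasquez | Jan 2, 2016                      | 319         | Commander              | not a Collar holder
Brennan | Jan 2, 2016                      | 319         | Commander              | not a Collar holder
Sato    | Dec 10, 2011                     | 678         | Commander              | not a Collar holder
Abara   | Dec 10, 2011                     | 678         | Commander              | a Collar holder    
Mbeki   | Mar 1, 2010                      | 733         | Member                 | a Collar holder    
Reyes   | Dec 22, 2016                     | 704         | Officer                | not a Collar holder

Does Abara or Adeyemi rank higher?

Adeyemi

By grade within the Order: Nguyen, Brennan, Vasquez, Adeyemi, Abara, Lund and Sato (Commander); then Harlow and Reyes (Officer); then Mbeki (Member).
Among Nguyen, Brennan, Vasquez, Adeyemi, Abara, Lund and Sato, by date of appointment to the Order (later first) (reversed rule for this group): Nguyen, Brennan, Vasquez and Adeyemi (Jan 2, 2016) before Abara, Lund and Sato (Dec 10, 2011).
Among Nguyen, Brennan, Vasquez and Adeyemi, by roll number (lower first): Nguyen (288) before Brennan and Vasquez (319) before Adeyemi (760).
Brennan and Vasquez are each not a Collar holder, so the next rule applies.
Among Brennan and Vasquez, alphabetically by surname: Brennan before Vasquez.
Abara, Lund and Sato all have roll number 678, so the next rule applies.
Among Abara, Lund and Sato, a Collar holder before not a Collar holder: Abara (a Collar holder) before Lund and Sato (not a Collar holder).
Among Lund and Sato, alphabetically by surname: Lund before Sato.
Harlow and Reyes both have date of appointment to the Order Dec 22, 2016, so the next rule applies.
Harlow and Reyes both have roll number 704, so the next rule applies.
Harlow and Reyes are each not a Collar holder, so the next rule applies.
Among Harlow and Reyes, alphabetically by surname: Harlow before Reyes.
So Adeyemi takes precedence.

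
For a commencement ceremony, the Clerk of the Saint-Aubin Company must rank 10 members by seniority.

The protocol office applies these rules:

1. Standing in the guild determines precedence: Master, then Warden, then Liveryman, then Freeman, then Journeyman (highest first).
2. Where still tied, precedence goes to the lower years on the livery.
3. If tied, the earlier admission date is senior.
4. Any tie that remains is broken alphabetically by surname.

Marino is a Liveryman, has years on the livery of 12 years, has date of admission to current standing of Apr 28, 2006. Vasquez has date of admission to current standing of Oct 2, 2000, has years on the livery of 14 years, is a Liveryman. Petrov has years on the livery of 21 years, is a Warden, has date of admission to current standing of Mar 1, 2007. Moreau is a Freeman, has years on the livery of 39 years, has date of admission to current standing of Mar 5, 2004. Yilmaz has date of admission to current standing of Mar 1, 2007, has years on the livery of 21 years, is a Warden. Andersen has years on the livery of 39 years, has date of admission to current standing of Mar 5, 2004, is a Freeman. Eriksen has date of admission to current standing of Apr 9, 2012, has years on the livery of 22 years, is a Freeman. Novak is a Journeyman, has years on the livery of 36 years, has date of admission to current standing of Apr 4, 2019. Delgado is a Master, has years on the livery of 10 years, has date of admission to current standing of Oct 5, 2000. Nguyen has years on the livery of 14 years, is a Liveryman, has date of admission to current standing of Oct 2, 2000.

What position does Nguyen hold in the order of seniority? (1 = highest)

5

By standing in the guild: Delgado (Master); then Petrov and Yilmaz (Warden); then Marino, Nguyen and Vasquez (Liveryman); then Eriksen, Andersen and Moreau (Freeman); then Novak (Journeyman).
Petrov and Yilmaz both have years on the livery 21 years, so the next rule applies.
Petrov and Yilmaz both have date of admission to current standing Mar 1, 2007, so the next rule applies.
Among Petrov and Yilmaz, alphabetically by surname: Petrov before Yilmaz.
Among Marino, Nguyen and Vasquez, by years on the livery (lower first): Marino (12 years) before Nguyen and Vasquez (14 years).
Nguyen and Vasquez both have date of admission to current standing Oct 2, 2000, so the next rule applies.
Among Nguyen and Vasquez, alphabetically by surname: Nguyen before Vasquez.
Among Eriksen, Andersen and Moreau, by years on the livery (lower first): Eriksen (22 years) before Andersen and Moreau (39 years).
Andersen and Moreau both have date of admission to current standing Mar 5, 2004, so the next rule applies.
Among Andersen and Moreau, alphabetically by surname: Andersen before Moreau.
Order: Delgado, Petrov, Yilmaz, Marino, Nguyen, Vasquez, Eriksen, Andersen, Moreau, Novak. So position 5.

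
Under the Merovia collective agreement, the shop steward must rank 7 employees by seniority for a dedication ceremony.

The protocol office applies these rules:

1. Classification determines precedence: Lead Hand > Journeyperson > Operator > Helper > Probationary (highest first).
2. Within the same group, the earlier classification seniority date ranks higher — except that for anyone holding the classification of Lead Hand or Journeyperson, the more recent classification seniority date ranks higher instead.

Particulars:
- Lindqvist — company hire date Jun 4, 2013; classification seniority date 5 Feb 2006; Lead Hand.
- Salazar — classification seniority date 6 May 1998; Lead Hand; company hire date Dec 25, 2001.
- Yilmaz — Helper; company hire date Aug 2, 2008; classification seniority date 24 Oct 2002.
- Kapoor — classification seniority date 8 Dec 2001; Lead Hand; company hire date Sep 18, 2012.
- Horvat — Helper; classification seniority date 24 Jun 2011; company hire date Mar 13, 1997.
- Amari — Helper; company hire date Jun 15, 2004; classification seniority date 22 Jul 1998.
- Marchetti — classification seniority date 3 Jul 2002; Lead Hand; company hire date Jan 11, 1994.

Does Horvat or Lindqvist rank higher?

By classification: Lindqvist, Marchetti, Kapoor and Salazar (Lead Hand); then Amari, Yilmaz and Horvat (Helper).
Among Lindqvist, Marchetti, Kapoor and Salazar, by classification seniority date (later first) (reversed rule for this group): Lindqvist (5 Feb 2006) before Marchetti (3 Jul 2002) before Kapoor (8 Dec 2001) before Salazar (6 May 1998).
Among Amari, Yilmaz and Horvat, by classification seniority date (earlier first): Amari (22 Jul 1998) before Yilmaz (24 Oct 2002) before Horvat (24 Jun 2011).
So Lindqvist takes precedence.

Lindqvist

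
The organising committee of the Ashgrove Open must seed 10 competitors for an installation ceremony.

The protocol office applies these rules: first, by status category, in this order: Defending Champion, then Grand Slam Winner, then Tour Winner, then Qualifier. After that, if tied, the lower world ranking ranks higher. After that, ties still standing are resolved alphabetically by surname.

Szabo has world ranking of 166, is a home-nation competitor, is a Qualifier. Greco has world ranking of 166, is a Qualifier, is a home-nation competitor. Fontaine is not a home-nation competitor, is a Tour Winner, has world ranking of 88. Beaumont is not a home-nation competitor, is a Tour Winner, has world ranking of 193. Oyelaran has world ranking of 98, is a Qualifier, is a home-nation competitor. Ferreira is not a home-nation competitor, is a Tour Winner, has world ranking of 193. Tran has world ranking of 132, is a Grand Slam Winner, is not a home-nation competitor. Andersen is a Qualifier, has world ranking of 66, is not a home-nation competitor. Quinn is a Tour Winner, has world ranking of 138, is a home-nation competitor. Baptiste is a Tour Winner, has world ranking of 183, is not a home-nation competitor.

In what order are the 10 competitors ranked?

By status category: Tran (Grand Slam Winner); then Fontaine, Quinn, Baptiste, Beaumont and Ferreira (Tour Winner); then Andersen, Oyelaran, Greco and Szabo (Qualifier).
Among Fontaine, Quinn, Baptiste, Beaumont and Ferreira, by world ranking (lower first): Fontaine (88) before Quinn (138) before Baptiste (183) before Beaumont and Ferreira (193).
Among Beaumont and Ferreira, alphabetically by surname: Beaumont before Ferreira.
Among Andersen, Oyelaran, Greco and Szabo, by world ranking (lower first): Andersen (66) before Oyelaran (98) before Greco and Szabo (166).
Among Greco and Szabo, alphabetically by surname: Greco before Szabo.
Full order: Tran, Fontaine, Quinn, Baptiste, Beaumont, Ferreira, Andersen, Oyelaran, Greco, Szabo.

Tran, Fontaine, Quinn, Baptiste, Beaumont, Ferreira, Andersen, Oyelaran, Greco, Szabo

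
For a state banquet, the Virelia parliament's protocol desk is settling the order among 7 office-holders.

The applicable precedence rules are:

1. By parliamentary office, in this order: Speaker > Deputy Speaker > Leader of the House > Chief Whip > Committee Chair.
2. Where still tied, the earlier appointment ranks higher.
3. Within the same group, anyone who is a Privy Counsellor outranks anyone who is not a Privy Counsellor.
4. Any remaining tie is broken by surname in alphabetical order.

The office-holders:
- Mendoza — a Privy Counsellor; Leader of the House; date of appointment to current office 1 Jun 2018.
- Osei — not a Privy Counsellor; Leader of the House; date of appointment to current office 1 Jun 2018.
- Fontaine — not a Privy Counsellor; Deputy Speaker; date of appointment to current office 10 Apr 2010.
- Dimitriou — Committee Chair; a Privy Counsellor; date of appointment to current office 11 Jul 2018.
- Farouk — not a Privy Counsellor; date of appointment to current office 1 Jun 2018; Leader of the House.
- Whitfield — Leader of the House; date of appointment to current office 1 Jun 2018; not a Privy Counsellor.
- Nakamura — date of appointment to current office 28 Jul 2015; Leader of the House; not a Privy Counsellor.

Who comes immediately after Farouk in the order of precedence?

By parliamentary office: Fontaine (Deputy Speaker); then Nakamura, Mendoza, Farouk, Osei and Whitfield (Leader of the House); then Dimitriou (Committee Chair).
Among Nakamura, Mendoza, Farouk, Osei and Whitfield, by date of appointment to current office (earlier first): Nakamura (28 Jul 2015) before Mendoza, Farouk, Osei and Whitfield (1 Jun 2018).
Among Mendoza, Farouk, Osei and Whitfield, a Privy Counsellor before not a Privy Counsellor: Mendoza (a Privy Counsellor) before Farouk, Osei and Whitfield (not a Privy Counsellor).
Among Farouk, Osei and Whitfield, alphabetically by surname: Farouk before Osei before Whitfield.
Order: Fontaine, Nakamura, Mendoza, Farouk, Osei, Whitfield, Dimitriou.

Osei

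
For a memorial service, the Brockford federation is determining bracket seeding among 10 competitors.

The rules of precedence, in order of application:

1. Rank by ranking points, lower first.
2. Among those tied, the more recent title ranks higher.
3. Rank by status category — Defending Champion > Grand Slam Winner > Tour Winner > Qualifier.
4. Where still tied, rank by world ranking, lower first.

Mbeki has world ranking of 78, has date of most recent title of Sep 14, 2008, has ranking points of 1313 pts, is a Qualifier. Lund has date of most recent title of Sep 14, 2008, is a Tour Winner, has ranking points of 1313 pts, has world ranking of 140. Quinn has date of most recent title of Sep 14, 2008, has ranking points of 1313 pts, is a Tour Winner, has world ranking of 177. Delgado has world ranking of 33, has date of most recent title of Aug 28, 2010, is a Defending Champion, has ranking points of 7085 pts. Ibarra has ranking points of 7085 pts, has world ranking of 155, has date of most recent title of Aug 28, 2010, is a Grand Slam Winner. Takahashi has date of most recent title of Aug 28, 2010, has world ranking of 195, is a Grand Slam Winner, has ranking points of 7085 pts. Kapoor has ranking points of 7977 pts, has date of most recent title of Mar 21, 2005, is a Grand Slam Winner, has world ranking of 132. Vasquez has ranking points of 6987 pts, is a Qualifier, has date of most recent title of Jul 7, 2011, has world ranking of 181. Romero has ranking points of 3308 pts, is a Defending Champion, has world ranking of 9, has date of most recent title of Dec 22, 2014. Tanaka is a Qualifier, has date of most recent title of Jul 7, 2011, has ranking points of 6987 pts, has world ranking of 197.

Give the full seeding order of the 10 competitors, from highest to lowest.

Lund, Quinn, Mbeki, Romero, Vasquez, Tanaka, Delgado, Ibarra, Takahashi, Kapoor

By ranking points (lower first): Lund, Quinn and Mbeki (each 1313 pts); then Romero (3308 pts); then Vasquez and Tanaka (both 6987 pts); then Delgado, Ibarra and Takahashi (each 7085 pts); then Kapoor (7977 pts).
Lund, Quinn and Mbeki all have date of most recent title Sep 14, 2008, so the next rule applies.
Among Lund, Quinn and Mbeki, by status category: Lund and Quinn (Tour Winner) before Mbeki (Qualifier).
Among Lund and Quinn, by world ranking (lower first): Lund (140) before Quinn (177).
Vasquez and Tanaka both have date of most recent title Jul 7, 2011, so the next rule applies.
Vasquez and Tanaka are each Qualifier, so the next rule applies.
Among Vasquez and Tanaka, by world ranking (lower first): Vasquez (181) before Tanaka (197).
Delgado, Ibarra and Takahashi all have date of most recent title Aug 28, 2010, so the next rule applies.
Among Delgado, Ibarra and Takahashi, by status category: Delgado (Defending Champion) before Ibarra and Takahashi (Grand Slam Winner).
Among Ibarra and Takahashi, by world ranking (lower first): Ibarra (155) before Takahashi (195).
Full order: Lund, Quinn, Mbeki, Romero, Vasquez, Tanaka, Delgado, Ibarra, Takahashi, Kapoor.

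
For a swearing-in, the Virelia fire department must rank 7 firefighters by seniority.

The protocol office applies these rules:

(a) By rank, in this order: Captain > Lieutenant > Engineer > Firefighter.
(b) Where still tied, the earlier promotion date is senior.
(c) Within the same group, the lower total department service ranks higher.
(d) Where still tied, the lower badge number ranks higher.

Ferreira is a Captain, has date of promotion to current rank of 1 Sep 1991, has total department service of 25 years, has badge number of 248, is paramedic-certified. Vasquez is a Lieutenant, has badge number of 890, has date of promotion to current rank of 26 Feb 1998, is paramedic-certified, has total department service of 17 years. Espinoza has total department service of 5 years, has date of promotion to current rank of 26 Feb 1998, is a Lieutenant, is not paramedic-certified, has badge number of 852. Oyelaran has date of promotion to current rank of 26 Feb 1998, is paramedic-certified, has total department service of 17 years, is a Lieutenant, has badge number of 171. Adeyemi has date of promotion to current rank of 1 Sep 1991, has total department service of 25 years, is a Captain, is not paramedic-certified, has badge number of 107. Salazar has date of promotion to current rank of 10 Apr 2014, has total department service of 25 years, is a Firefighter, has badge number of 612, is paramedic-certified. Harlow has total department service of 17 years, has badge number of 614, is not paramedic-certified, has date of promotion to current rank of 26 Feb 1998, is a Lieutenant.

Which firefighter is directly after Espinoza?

Oyelaran

By rank: Adeyemi and Ferreira (Captain); then Espinoza, Oyelaran, Harlow and Vasquez (Lieutenant); then Salazar (Firefighter).
Adeyemi and Ferreira both have date of promotion to current rank 1 Sep 1991, so the next rule applies.
Adeyemi and Ferreira both have total department service 25 years, so the next rule applies.
Among Adeyemi and Ferreira, by badge number (lower first): Adeyemi (107) before Ferreira (248).
Espinoza, Oyelaran, Harlow and Vasquez all have date of promotion to current rank 26 Feb 1998, so the next rule applies.
Among Espinoza, Oyelaran, Harlow and Vasquez, by total department service (lower first): Espinoza (5 years) before Oyelaran, Harlow and Vasquez (17 years).
Among Oyelaran, Harlow and Vasquez, by badge number (lower first): Oyelaran (171) before Harlow (614) before Vasquez (890).
Order: Adeyemi, Ferreira, Espinoza, Oyelaran, Harlow, Vasquez, Salazar.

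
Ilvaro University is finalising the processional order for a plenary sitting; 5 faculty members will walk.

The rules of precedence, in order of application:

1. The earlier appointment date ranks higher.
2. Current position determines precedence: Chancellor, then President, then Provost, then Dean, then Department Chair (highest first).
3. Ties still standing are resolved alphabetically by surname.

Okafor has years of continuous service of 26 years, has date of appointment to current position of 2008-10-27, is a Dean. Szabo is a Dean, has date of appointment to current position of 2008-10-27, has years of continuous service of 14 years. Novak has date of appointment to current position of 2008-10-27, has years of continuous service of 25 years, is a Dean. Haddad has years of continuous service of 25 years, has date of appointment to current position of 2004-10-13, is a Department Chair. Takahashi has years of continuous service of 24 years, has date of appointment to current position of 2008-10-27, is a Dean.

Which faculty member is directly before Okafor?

Novak

By date of appointment to current position (earlier first): Haddad (2004-10-13); then Novak, Okafor, Szabo and Takahashi (each 2008-10-27).
Novak, Okafor, Szabo and Takahashi are each Dean, so the next rule applies.
Among Novak, Okafor, Szabo and Takahashi, alphabetically by surname: Novak before Okafor before Szabo before Takahashi.
Order: Haddad, Novak, Okafor, Szabo, Takahashi.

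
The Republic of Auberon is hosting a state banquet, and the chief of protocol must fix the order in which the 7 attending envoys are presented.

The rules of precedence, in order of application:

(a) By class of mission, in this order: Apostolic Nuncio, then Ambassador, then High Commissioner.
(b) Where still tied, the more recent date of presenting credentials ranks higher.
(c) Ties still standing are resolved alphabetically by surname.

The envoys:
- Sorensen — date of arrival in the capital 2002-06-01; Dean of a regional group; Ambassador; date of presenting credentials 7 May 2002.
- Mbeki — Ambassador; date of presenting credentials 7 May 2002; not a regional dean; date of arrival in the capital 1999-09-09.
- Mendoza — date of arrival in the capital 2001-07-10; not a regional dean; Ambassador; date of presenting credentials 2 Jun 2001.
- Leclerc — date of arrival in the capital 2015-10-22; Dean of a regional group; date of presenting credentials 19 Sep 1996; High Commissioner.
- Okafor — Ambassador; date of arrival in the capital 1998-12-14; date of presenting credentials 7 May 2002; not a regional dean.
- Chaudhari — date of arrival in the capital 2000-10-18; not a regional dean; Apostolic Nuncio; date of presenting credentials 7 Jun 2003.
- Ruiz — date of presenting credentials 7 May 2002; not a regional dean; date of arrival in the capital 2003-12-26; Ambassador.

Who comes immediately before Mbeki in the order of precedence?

Chaudhari

By class of mission: Chaudhari (Apostolic Nuncio); then Mbeki, Okafor, Ruiz, Sorensen and Mendoza (Ambassador); then Leclerc (High Commissioner).
Among Mbeki, Okafor, Ruiz, Sorensen and Mendoza, by date of presenting credentials (later first): Mbeki, Okafor, Ruiz and Sorensen (7 May 2002) before Mendoza (2 Jun 2001).
Among Mbeki, Okafor, Ruiz and Sorensen, alphabetically by surname: Mbeki before Okafor before Ruiz before Sorensen.
Order: Chaudhari, Mbeki, Okafor, Ruiz, Sorensen, Mendoza, Leclerc.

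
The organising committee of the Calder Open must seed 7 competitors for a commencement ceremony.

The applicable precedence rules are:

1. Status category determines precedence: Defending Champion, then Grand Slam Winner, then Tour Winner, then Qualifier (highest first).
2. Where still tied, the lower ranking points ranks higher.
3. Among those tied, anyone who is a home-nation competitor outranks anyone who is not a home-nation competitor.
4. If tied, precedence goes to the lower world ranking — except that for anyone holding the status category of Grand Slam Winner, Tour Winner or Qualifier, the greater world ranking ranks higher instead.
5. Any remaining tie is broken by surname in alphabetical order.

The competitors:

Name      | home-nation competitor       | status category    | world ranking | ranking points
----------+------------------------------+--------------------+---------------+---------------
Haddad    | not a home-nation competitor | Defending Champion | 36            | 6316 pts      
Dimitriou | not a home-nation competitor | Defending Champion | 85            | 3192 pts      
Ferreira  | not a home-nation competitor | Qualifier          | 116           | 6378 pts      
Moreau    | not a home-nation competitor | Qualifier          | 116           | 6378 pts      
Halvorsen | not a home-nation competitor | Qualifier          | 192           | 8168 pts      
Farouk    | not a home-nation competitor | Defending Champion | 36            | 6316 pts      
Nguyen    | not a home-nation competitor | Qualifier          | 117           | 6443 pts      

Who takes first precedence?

By status category: Dimitriou, Farouk and Haddad (Defending Champion); then Ferreira, Moreau, Nguyen and Halvorsen (Qualifier).
Among Dimitriou, Farouk and Haddad, by ranking points (lower first): Dimitriou (3192 pts) before Farouk and Haddad (6316 pts).
Farouk and Haddad are each not a home-nation competitor, so the next rule applies.
Farouk and Haddad both have world ranking 36, so the next rule applies.
Among Farouk and Haddad, alphabetically by surname: Farouk before Haddad.
Among Ferreira, Moreau, Nguyen and Halvorsen, by ranking points (lower first): Ferreira and Moreau (6378 pts) before Nguyen (6443 pts) before Halvorsen (8168 pts).
Ferreira and Moreau are each not a home-nation competitor, so the next rule applies.
Ferreira and Moreau both have world ranking 116, so the next rule applies.
Among Ferreira and Moreau, alphabetically by surname: Ferreira before Moreau.
Order: Dimitriou, Farouk, Haddad, Ferreira, Moreau, Nguyen, Halvorsen.

Dimitriou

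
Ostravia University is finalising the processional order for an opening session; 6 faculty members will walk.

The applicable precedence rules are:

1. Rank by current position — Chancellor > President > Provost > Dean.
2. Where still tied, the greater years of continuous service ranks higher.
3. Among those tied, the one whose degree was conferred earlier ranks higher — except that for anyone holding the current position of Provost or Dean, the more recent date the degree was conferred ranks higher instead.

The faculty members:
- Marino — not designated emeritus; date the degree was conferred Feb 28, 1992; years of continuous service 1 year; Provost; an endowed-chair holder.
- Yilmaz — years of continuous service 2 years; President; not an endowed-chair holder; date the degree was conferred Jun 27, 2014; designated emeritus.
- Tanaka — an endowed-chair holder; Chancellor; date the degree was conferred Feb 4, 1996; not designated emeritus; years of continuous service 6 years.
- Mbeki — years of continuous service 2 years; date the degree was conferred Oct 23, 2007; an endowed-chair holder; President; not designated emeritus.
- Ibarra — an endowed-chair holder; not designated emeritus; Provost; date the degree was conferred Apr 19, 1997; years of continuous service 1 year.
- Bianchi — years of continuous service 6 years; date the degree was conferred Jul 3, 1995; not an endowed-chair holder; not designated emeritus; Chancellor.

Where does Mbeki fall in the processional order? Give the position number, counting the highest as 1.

3

By current position: Bianchi and Tanaka (Chancellor); then Mbeki and Yilmaz (President); then Ibarra and Marino (Provost).
Bianchi and Tanaka both have years of continuous service 6 years, so the next rule applies.
Among Bianchi and Tanaka, by date the degree was conferred (earlier first): Bianchi (Jul 3, 1995) before Tanaka (Feb 4, 1996).
Mbeki and Yilmaz both have years of continuous service 2 years, so the next rule applies.
Among Mbeki and Yilmaz, by date the degree was conferred (earlier first): Mbeki (Oct 23, 2007) before Yilmaz (Jun 27, 2014).
Ibarra and Marino both have years of continuous service 1 year, so the next rule applies.
Among Ibarra and Marino, by date the degree was conferred (later first) (reversed rule for this group): Ibarra (Apr 19, 1997) before Marino (Feb 28, 1992).
Order: Bianchi, Tanaka, Mbeki, Yilmaz, Ibarra, Marino. So position 3.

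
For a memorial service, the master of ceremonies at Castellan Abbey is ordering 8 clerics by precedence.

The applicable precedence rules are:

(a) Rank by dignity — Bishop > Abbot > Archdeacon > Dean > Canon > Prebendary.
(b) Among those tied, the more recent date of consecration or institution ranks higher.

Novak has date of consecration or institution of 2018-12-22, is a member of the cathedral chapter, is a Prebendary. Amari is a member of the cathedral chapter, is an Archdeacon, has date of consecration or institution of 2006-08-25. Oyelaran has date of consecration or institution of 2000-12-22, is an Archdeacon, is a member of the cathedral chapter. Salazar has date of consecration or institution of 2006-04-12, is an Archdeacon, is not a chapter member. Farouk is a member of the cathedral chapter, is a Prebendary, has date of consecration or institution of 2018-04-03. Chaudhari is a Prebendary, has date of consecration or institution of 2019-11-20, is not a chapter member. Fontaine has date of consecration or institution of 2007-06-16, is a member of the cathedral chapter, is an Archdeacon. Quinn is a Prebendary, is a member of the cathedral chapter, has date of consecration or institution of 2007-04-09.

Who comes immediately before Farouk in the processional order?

By dignity: Fontaine, Amari, Salazar and Oyelaran (Archdeacon); then Chaudhari, Novak, Farouk and Quinn (Prebendary).
Among Fontaine, Amari, Salazar and Oyelaran, by date of consecration or institution (later first): Fontaine (2007-06-16) before Amari (2006-08-25) before Salazar (2006-04-12) before Oyelaran (2000-12-22).
Among Chaudhari, Novak, Farouk and Quinn, by date of consecration or institution (later first): Chaudhari (2019-11-20) before Novak (2018-12-22) before Farouk (2018-04-03) before Quinn (2007-04-09).
Order: Fontaine, Amari, Salazar, Oyelaran, Chaudhari, Novak, Farouk, Quinn.

Novak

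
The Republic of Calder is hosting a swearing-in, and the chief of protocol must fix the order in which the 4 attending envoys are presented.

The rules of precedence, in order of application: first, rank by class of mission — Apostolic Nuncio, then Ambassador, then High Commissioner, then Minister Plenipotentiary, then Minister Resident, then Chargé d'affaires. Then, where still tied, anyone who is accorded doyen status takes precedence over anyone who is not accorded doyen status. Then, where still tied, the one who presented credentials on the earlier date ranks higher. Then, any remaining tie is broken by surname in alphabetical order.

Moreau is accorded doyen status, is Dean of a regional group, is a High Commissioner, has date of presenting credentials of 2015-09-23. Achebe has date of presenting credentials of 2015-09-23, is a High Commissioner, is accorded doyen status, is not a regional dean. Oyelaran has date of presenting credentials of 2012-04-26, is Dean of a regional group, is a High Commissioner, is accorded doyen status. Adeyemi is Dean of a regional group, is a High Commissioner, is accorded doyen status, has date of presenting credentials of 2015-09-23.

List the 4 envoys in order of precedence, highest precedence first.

Oyelaran, Achebe, Adeyemi, Moreau

By class of mission: Oyelaran, Achebe, Adeyemi and Moreau (High Commissioner).
Oyelaran, Achebe, Adeyemi and Moreau are each accorded doyen status, so the next rule applies.
Among Oyelaran, Achebe, Adeyemi and Moreau, by date of presenting credentials (earlier first): Oyelaran (2012-04-26) before Achebe, Adeyemi and Moreau (2015-09-23).
Among Achebe, Adeyemi and Moreau, alphabetically by surname: Achebe before Adeyemi before Moreau.
Full order: Oyelaran, Achebe, Adeyemi, Moreau.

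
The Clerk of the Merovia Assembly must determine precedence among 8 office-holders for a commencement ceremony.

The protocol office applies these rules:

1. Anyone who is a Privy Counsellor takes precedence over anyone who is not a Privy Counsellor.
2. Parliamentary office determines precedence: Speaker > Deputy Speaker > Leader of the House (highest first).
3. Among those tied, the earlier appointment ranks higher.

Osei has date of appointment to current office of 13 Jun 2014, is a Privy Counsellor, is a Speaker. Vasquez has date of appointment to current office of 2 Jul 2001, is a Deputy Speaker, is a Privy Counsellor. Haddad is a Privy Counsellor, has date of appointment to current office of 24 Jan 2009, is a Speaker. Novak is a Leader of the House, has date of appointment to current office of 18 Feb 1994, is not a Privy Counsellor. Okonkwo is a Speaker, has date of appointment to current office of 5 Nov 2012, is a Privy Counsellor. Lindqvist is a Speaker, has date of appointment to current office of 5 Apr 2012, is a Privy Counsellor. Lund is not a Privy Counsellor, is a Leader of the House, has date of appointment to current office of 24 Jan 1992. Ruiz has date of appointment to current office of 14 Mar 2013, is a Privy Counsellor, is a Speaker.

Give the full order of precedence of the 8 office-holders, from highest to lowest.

By the first rule: Haddad, Lindqvist, Okonkwo, Ruiz, Osei and Vasquez (each a Privy Counsellor); then Lund and Novak (both not a Privy Counsellor).
Among Haddad, Lindqvist, Okonkwo, Ruiz, Osei and Vasquez, by parliamentary office: Haddad, Lindqvist, Okonkwo, Ruiz and Osei (Speaker) before Vasquez (Deputy Speaker).
Among Haddad, Lindqvist, Okonkwo, Ruiz and Osei, by date of appointment to current office (earlier first): Haddad (24 Jan 2009) before Lindqvist (5 Apr 2012) before Okonkwo (5 Nov 2012) before Ruiz (14 Mar 2013) before Osei (13 Jun 2014).
Lund and Novak are each Leader of the House, so the next rule applies.
Among Lund and Novak, by date of appointment to current office (earlier first): Lund (24 Jan 1992) before Novak (18 Feb 1994).
Full order: Haddad, Lindqvist, Okonkwo, Ruiz, Osei, Vasquez, Lund, Novak.

Haddad, Lindqvist, Okonkwo, Ruiz, Osei, Vasquez, Lund, Novak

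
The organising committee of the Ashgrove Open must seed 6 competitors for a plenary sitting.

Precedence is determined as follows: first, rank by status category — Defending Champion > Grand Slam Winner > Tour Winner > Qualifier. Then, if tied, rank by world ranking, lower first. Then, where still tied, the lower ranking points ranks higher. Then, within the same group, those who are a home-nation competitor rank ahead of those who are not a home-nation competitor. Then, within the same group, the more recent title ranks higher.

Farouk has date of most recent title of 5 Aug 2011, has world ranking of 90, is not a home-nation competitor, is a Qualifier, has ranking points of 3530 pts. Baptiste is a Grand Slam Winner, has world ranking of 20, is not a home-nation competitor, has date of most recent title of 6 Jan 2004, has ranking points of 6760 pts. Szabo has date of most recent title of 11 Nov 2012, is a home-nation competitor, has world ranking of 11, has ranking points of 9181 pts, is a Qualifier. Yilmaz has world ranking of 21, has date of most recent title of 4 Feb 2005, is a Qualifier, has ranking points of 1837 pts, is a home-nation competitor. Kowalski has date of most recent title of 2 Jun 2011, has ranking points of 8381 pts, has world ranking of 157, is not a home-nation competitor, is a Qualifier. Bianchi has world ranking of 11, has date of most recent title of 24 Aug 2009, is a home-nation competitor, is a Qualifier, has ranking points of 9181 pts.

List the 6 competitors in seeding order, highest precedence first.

Baptiste, Szabo, Bianchi, Yilmaz, Farouk, Kowalski

By status category: Baptiste (Grand Slam Winner); then Szabo, Bianchi, Yilmaz, Farouk and Kowalski (Qualifier).
Among Szabo, Bianchi, Yilmaz, Farouk and Kowalski, by world ranking (lower first): Szabo and Bianchi (11) before Yilmaz (21) before Farouk (90) before Kowalski (157).
Szabo and Bianchi both have ranking points 9181 pts, so the next rule applies.
Szabo and Bianchi are each a home-nation competitor, so the next rule applies.
Among Szabo and Bianchi, by date of most recent title (later first): Szabo (11 Nov 2012) before Bianchi (24 Aug 2009).
Full order: Baptiste, Szabo, Bianchi, Yilmaz, Farouk, Kowalski.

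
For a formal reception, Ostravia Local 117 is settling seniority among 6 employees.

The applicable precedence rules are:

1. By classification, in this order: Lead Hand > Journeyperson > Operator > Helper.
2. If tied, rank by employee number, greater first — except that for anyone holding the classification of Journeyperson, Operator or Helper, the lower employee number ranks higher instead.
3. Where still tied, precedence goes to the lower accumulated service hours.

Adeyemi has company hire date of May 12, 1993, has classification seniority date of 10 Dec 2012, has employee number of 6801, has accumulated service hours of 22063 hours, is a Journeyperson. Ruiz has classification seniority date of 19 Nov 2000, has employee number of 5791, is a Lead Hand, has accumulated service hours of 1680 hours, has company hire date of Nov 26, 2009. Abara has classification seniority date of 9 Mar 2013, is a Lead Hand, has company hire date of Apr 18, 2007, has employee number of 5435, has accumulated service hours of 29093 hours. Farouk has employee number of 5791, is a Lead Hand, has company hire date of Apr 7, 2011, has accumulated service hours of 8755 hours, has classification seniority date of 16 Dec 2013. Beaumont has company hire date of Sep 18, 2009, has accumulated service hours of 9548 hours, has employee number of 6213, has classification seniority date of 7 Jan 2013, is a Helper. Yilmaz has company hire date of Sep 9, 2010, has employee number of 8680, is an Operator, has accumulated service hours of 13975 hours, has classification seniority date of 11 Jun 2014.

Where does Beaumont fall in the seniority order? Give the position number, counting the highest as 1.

By classification: Ruiz, Farouk and Abara (Lead Hand); then Adeyemi (Journeyperson); then Yilmaz (Operator); then Beaumont (Helper).
Among Ruiz, Farouk and Abara, by employee number (higher first): Ruiz and Farouk (5791) before Abara (5435).
Among Ruiz and Farouk, by accumulated service hours (lower first): Ruiz (1680 hours) before Farouk (8755 hours).
Order: Ruiz, Farouk, Abara, Adeyemi, Yilmaz, Beaumont. So position 6.

6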